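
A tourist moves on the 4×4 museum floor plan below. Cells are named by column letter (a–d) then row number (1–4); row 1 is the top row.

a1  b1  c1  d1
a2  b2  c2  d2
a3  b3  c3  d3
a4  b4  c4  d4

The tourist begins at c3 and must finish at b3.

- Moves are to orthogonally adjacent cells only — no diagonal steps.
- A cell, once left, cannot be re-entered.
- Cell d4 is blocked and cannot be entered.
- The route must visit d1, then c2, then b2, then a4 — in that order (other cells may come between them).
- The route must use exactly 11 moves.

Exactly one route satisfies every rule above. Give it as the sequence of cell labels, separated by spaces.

The waypoints must appear in the order d1, c2, b2, a4, with no cell reused.
Route from c3: right to d3, 2× up (reaching d1), left to c1, down to c2, 2× left (reaching a2), 2× down (reaching a4), right to b4, up to b3 — 11 moves in all.
Check: order respected (d1 at step 3, c2 at step 5, b2 at step 6, a4 at step 9); 11 moves as required.

c3 d3 d2 d1 c1 c2 b2 a2 a3 a4 b4 b3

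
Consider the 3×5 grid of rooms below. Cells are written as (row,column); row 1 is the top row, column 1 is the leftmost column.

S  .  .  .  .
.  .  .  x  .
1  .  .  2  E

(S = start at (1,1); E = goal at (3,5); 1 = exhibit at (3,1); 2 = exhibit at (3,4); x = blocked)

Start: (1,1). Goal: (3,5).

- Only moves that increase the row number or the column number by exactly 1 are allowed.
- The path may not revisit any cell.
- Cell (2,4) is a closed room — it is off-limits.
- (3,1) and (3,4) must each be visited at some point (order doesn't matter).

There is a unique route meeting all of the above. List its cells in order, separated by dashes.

(1,1) - (2,1) - (3,1) - (3,2) - (3,3) - (3,4) - (3,5)

Moves only go right or down, so the column and row indices never decrease.
Route from (1,1): down 2 to (3,1), right 4 to (3,5) — 6 moves in all.
Check: all required cells visited.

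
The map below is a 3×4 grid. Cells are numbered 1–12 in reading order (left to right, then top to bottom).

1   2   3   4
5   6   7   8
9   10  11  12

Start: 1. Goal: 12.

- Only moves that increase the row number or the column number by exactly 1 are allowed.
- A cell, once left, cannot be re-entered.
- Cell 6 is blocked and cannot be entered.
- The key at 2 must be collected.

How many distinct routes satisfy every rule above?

A right/down-only route from 1 to 12 makes exactly 2 down-moves and 3 right-moves in some order.
With no other constraints that would be C(5,2) = 10 routes.
Split at 2 and multiply the segment counts (each segment already excludes blocked cells): 1→2: 1; 2→12: 3; product = 3.
That gives 3 routes.

3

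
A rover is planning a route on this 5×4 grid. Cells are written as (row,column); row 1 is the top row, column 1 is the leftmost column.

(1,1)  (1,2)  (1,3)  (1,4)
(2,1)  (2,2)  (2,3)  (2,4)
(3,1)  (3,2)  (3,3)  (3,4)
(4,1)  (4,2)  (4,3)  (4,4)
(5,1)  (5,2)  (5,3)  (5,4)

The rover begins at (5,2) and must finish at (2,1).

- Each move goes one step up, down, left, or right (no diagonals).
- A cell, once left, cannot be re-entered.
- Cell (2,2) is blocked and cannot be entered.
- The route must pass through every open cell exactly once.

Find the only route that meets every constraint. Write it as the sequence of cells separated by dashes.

Need to visit all 19 open cells exactly once, starting at (5,2) and ending at (2,1).
Cell (1,4) has only two open neighbours ((2,4) and (1,3)), so the path must pass straight through it: one of those is the cell it's entered from and the other is where it exits.
Route from (5,2): left 1 to (5,1), up 2 to (3,1), right 1 to (3,2), down 1 to (4,2), right 1 to (4,3), down 1 to (5,3), right 1 to (5,4), up 2 to (3,4), left 1 to (3,3), up 1 to (2,3), right 1 to (2,4), up 1 to (1,4), left 3 to (1,1), down 1 to (2,1) — 18 moves in all.
Check: all 19 open cells covered.

(5,2) - (5,1) - (4,1) - (3,1) - (3,2) - (4,2) - (4,3) - (5,3) - (5,4) - (4,4) - (3,4) - (3,3) - (2,3) - (2,4) - (1,4) - (1,3) - (1,2) - (1,1) - (2,1)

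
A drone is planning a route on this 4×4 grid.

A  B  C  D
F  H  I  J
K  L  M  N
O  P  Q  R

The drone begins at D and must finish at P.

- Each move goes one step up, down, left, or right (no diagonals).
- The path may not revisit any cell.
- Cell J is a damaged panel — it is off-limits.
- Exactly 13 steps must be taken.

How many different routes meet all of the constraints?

2

Need simple routes of exactly 13 moves from D to P (Manhattan distance 5, so 4 moves are spent on a detour and 4 undoing it).
Enumerating: D C I H B A F K L M N R Q P | D C B A F K L H I M N R Q P.
That gives 2 routes.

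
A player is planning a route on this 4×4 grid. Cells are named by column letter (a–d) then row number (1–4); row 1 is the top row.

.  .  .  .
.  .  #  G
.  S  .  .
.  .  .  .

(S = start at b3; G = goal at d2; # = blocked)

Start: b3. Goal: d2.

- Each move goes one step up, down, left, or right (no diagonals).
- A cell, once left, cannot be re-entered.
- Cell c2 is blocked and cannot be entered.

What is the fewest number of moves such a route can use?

3

The Manhattan distance from b3 to d2 is |3−2| + |2−4| = 3, so at least 3 moves are needed.
A route of 3 moves achieves this: b3 → c3 → d3 → d2.
Since 3 matches the lower bound, it is optimal.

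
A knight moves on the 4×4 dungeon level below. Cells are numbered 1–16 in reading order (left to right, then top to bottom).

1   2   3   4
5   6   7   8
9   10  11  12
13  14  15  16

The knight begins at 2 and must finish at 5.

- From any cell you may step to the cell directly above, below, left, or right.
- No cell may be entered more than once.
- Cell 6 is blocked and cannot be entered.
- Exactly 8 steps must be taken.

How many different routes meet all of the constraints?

Need simple routes of exactly 8 moves from 2 to 5 (Manhattan distance 2, so 3 moves are spent on a detour and 3 undoing it).
Enumerating: 2 3 7 11 15 14 10 9 5 | 2 3 7 11 15 14 13 9 5 | 2 3 7 11 10 14 13 9 5 | 2 3 7 8 12 11 10 9 5 | 2 3 4 8 12 11 10 9 5 | 2 3 4 8 7 11 10 9 5.
That gives 6 routes.

6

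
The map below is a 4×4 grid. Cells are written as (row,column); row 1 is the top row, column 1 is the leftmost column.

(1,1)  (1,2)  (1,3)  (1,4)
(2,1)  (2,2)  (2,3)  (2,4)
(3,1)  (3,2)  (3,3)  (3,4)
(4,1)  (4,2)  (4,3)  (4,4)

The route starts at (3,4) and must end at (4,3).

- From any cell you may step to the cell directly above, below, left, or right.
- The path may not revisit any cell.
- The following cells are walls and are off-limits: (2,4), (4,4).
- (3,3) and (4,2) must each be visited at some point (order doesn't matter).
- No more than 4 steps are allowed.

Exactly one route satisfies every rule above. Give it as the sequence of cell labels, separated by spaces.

(3,4) (3,3) (3,2) (4,2) (4,3)

Any route must reach (3,3) and (4,2) and still end at (4,3) within 4 moves, so the order of the required stops is forced.
Route from (3,4): left 2 to (3,2), down 1 to (4,2), right 1 to (4,3) — 4 moves in all.
Check: all required cells visited; 4 ≤ 4 moves.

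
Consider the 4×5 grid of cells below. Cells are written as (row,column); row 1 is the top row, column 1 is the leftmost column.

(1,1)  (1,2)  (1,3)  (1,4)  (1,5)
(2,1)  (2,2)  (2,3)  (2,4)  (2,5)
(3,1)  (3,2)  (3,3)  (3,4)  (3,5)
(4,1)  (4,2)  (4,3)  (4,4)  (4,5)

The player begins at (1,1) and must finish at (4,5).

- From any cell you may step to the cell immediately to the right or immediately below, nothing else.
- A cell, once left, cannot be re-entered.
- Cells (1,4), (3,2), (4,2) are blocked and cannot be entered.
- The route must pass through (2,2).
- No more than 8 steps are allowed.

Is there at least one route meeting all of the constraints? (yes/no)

One route that works: (1,1) → (2,1) → (2,2) → (2,3) → (3,3) → (4,3) → (4,4) → (4,5).

yes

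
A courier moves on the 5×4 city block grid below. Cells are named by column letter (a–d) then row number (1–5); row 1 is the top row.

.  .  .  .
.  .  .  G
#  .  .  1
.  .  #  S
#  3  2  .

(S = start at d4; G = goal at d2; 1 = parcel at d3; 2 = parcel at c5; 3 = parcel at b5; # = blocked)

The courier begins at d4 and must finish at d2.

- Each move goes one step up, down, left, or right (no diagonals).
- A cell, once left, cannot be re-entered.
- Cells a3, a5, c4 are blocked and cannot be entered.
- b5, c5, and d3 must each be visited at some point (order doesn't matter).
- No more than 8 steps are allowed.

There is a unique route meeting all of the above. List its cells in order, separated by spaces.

d4 d5 c5 b5 b4 b3 c3 d3 d2

The budget equals the shortest possible length, so every move has to be on a shortest route through the required cells.
Route from d4: down to d5, 2× left (reaching b5), 2× up (reaching b3), 2× right (reaching d3), up to d2 — 8 moves in all.
Check: all required cells visited; 8 ≤ 8 moves.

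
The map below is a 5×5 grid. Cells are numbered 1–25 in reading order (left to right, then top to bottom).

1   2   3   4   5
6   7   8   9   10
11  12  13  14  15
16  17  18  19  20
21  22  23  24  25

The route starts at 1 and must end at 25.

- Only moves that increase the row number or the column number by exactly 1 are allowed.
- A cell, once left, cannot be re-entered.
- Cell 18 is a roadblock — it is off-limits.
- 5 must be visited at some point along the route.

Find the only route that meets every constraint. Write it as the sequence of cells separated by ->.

1 -> 2 -> 3 -> 4 -> 5 -> 10 -> 15 -> 20 -> 25

Moves only go right or down, so the column and row indices never decrease.
Route from 1: right 4 to 5, down 4 to 25 — 8 moves in all.
Check: all required cells visited.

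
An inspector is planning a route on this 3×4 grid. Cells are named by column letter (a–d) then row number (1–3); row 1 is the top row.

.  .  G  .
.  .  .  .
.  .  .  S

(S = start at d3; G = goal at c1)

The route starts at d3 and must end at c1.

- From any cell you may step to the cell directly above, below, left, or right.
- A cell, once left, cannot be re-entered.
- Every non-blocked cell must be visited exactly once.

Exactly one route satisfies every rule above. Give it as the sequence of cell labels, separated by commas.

Need to visit all 12 open cells exactly once, starting at d3 and ending at c1.
Route from d3: left 3 to a3, up 2 to a1, right 1 to b1, down 1 to b2, right 2 to d2, up 1 to d1, left 1 to c1 — 11 moves in all.
Check: all 12 open cells covered.

d3, c3, b3, a3, a2, a1, b1, b2, c2, d2, d1, c1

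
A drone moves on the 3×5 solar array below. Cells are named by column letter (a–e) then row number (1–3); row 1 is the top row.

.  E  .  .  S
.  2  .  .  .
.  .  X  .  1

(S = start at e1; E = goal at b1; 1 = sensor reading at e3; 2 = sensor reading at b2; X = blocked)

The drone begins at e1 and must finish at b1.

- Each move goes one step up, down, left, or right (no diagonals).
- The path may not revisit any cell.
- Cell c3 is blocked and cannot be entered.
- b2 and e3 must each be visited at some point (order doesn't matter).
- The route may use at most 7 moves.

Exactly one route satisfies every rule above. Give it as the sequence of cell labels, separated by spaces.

Any route must reach b2 and e3 and still end at b1 within 7 moves, so the order of the required stops is forced.
Route from e1: 2× down (reaching e3), left to d3, up to d2, 2× left (reaching b2), up to b1 — 7 moves in all.
Check: all required cells visited; 7 ≤ 7 moves.

e1 e2 e3 d3 d2 c2 b2 b1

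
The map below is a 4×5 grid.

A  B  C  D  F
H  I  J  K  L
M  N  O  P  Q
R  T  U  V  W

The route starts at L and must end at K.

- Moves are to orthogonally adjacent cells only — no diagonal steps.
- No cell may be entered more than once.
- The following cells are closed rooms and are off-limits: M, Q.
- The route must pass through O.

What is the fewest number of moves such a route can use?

7

Any route passes through O somewhere between L and K. Summing Manhattan distances along the two legs (L → O → K) gives a lower bound of 3 + 2 = 5 moves.
The shortest route satisfying every rule uses 7 moves: L → F → D → C → J → O → P → K.
The no-revisit rule (legs can't share cells) pushes the minimum above the 5-move bound; an exhaustive check rules out every length from 5 to 6, leaving 7 as the minimum.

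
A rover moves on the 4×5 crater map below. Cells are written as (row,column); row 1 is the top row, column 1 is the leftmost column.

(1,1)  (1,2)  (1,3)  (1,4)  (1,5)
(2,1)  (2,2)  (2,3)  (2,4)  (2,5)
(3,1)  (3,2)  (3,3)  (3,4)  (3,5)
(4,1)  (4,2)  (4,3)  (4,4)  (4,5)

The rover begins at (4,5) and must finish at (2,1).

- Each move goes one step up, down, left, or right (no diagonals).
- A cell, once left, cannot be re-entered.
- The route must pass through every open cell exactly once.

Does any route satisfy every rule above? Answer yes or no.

Colour the cells like a checkerboard: each orthogonal step flips colour, so a Hamiltonian route alternates colours. Here there are 10 cells of one colour and 10 of the other, with start on the same colour as the goal — the counts and endpoints can't be arranged into an alternating sequence of length 20, so no Hamiltonian route exists.

no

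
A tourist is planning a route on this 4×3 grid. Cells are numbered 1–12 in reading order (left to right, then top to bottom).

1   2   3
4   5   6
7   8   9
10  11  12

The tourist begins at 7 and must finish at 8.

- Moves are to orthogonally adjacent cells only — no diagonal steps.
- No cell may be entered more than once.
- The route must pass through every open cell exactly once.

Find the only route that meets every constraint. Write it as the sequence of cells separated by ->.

Need to visit all 12 open cells exactly once, starting at 7 and ending at 8.
Cell 3 has only two open neighbours (6 and 2), so the path must pass straight through it: one of those is the cell it's entered from and the other is where it exits.
Route from 7: down 1 to 10, right 2 to 12, up 3 to 3, left 2 to 1, down 1 to 4, right 1 to 5, down 1 to 8 — 11 moves in all.
Check: all 12 open cells covered.

7 -> 10 -> 11 -> 12 -> 9 -> 6 -> 3 -> 2 -> 1 -> 4 -> 5 -> 8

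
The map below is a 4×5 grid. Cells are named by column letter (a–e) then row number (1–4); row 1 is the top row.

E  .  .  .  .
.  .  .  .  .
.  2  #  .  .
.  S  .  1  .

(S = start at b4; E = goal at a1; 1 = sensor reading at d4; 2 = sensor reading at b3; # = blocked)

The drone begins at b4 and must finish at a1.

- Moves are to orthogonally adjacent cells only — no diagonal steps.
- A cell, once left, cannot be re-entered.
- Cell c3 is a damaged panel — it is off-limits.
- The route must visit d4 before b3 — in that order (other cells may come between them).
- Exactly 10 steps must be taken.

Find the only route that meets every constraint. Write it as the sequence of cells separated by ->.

The waypoints must appear in the order d4, b3, with no cell reused.
Route from b4: right 2 to d4, up 2 to d2, left 2 to b2, down 1 to b3, left 1 to a3, up 2 to a1 — 10 moves in all.
Check: order respected (1 at step 2, 2 at step 7); 10 moves as required.

b4 -> c4 -> d4 -> d3 -> d2 -> c2 -> b2 -> b3 -> a3 -> a2 -> a1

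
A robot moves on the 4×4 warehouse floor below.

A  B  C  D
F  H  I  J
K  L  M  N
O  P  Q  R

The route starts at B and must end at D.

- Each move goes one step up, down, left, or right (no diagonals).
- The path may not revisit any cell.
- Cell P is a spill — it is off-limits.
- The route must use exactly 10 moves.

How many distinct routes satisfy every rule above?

11

Need simple routes of exactly 10 moves from B to D (Manhattan distance 2, so 4 moves are spent on a detour and 4 undoing it).
Branch systematically from the start, pruning whenever the remaining move budget drops below the Manhattan distance to D or differs from it in parity. Grouping the completions by first move — via H: 3; via A: 6; via C: 2 — and summing: 3 + 6 + 2 = 11.
That gives 11 routes.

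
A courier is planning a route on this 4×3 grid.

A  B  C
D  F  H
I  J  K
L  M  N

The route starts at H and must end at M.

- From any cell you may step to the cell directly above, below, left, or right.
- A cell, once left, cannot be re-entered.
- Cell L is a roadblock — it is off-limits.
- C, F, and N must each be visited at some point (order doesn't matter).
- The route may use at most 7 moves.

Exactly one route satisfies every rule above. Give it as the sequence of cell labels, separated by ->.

H -> C -> B -> F -> J -> K -> N -> M

The 7-move cap with required stops at C, F, N leaves no slack for detours.
Route from H: up 1 to C, left 1 to B, down 2 to J, right 1 to K, down 1 to N, left 1 to M — 7 moves in all.
Check: all required cells visited; 7 ≤ 7 moves.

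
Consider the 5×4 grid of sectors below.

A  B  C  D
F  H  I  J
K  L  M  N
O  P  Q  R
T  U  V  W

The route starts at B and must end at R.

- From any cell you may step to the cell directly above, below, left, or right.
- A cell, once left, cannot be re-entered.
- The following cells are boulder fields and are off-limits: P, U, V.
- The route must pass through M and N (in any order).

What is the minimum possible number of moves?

5

Any route passes through M and N in some order between B and R. Summing Manhattan distances along each leg and taking the cheapest ordering (B → M → N → R) gives a lower bound of 3 + 1 + 1 = 5 moves.
A route of 5 moves achieves this: B → H → L → M → N → R.
Since 5 matches the lower bound, it is optimal.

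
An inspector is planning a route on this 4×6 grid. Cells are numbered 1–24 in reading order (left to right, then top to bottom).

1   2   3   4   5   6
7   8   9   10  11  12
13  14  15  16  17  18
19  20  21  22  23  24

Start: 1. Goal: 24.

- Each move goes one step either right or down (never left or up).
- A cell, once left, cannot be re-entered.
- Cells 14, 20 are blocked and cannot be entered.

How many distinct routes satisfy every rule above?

A right/down-only route from 1 to 24 makes exactly 3 down-moves and 5 right-moves in some order.
With no other constraints that would be C(8,3) = 56 routes.
Subtract routes through each blocked cell (inclusion–exclusion for overlaps): − through 14: 15 − through 20: 4 + through 14&20: 3 → 40.
That gives 40 routes.

40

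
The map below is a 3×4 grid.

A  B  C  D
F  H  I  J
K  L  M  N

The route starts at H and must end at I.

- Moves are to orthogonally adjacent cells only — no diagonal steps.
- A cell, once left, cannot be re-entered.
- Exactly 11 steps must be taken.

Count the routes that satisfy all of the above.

Need simple routes of exactly 11 moves from H to I (Manhattan distance 1, so 5 moves are spent on a detour and 5 undoing it).
Enumerating: H B A F K L M N J D C I | H L K F A B C D J N M I.
That gives 2 routes.

2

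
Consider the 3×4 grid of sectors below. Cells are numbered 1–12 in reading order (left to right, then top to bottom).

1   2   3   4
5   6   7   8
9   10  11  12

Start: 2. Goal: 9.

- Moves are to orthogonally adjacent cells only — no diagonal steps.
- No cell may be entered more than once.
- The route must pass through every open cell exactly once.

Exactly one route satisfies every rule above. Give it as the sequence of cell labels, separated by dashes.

Need to visit all 12 open cells exactly once, starting at 2 and ending at 9.
Cell 12 has only two open neighbours (8 and 11), so the path must pass straight through it: one of those is the cell it's entered from and the other is where it exits.
Route from 2: left to 1, down to 5, 2× right (reaching 7), up to 3, right to 4, 2× down (reaching 12), 3× left (reaching 9) — 11 moves in all.
Check: all 12 open cells covered.

2 - 1 - 5 - 6 - 7 - 3 - 4 - 8 - 12 - 11 - 10 - 9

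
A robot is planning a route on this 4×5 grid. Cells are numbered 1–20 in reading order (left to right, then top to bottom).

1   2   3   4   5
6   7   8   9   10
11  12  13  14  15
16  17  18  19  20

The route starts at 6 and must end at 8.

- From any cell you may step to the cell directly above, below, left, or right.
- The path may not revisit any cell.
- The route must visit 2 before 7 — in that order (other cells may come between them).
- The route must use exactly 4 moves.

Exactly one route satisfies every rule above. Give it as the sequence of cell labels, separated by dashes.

The waypoints must appear in the order 2, 7, with no cell reused.
Route from 6: up 1 to 1, right 1 to 2, down 1 to 7, right 1 to 8 — 4 moves in all.
Check: order respected (2 at step 2, 7 at step 3); 4 moves as required.

6 - 1 - 2 - 7 - 8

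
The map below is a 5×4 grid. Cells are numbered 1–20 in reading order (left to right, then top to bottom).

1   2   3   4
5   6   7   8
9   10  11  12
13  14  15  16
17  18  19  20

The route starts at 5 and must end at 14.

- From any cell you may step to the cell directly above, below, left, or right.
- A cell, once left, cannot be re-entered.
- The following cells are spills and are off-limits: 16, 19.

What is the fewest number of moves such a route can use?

3

The Manhattan distance from 5 to 14 is |2−4| + |1−2| = 3, so at least 3 moves are needed.
A route of 3 moves achieves this: 5 → 9 → 13 → 14.
Since 3 matches the lower bound, it is optimal.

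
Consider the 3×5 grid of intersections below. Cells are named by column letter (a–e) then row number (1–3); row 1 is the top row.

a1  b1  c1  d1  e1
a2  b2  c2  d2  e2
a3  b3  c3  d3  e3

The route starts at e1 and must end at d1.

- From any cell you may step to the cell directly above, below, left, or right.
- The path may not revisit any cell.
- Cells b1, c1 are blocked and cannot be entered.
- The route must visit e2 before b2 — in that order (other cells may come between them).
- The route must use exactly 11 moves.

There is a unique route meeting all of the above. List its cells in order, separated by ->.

The waypoints must appear in the order e2, b2, with no cell reused.
Route from e1: down 2 to e3, left 4 to a3, up 1 to a2, right 3 to d2, up 1 to d1 — 11 moves in all.
Check: order respected (e2 at step 1, b2 at step 8); 11 moves as required.

e1 -> e2 -> e3 -> d3 -> c3 -> b3 -> a3 -> a2 -> b2 -> c2 -> d2 -> d1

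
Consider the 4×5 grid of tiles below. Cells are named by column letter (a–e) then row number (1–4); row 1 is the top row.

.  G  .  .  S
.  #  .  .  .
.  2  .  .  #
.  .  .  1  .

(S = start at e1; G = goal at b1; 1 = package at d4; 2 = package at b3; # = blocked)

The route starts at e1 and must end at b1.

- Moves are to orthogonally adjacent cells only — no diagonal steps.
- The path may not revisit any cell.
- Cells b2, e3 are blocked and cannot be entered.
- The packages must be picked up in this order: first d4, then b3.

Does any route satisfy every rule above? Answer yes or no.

One route that works: e1 → e2 → d2 → d3 → d4 → c4 → c3 → b3 → a3 → a2 → a1 → b1.

yes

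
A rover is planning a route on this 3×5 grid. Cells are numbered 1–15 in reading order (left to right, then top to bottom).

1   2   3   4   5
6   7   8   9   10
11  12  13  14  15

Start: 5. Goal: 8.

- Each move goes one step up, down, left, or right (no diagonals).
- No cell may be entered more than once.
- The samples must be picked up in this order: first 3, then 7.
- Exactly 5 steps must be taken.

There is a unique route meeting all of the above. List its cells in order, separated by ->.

The waypoints must appear in the order 3, 7, with no cell reused.
Route from 5: 3× left (reaching 2), down to 7, right to 8 — 5 moves in all.
Check: order respected (3 at step 2, 7 at step 4); 5 moves as required.

5 -> 4 -> 3 -> 2 -> 7 -> 8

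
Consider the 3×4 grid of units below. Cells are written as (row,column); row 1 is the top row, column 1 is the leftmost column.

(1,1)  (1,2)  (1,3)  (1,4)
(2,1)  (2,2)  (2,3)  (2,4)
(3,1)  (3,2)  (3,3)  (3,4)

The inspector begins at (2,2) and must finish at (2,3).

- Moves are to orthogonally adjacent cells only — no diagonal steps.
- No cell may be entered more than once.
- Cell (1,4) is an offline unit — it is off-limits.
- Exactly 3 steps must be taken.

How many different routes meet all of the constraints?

Need simple routes of exactly 3 moves from (2,2) to (2,3) (Manhattan distance 1, so 1 moves are spent on a detour and 1 undoing it).
Enumerating: (2,2) (1,2) (1,3) (2,3) | (2,2) (3,2) (3,3) (2,3).
That gives 2 routes.

2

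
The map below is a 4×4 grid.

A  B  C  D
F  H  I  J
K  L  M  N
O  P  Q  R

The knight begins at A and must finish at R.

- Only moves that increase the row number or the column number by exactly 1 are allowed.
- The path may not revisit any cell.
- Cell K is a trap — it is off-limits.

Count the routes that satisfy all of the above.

A right/down-only route from A to R makes exactly 3 down-moves and 3 right-moves in some order.
With no other constraints that would be C(6,3) = 20 routes.
Subtract routes through each blocked cell (inclusion–exclusion for overlaps): − through K: 4 → 16.
That gives 16 routes.

16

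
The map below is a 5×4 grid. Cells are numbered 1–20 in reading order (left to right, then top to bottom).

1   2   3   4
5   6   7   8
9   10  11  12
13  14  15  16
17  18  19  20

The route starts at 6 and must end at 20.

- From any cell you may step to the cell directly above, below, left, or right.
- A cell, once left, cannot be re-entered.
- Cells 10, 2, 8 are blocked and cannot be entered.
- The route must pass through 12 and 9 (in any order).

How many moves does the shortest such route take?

Any route passes through 12 and 9 in some order between 6 and 20. Summing Manhattan distances along each leg and taking the cheapest ordering (6 → 9 → 12 → 20) gives a lower bound of 2 + 3 + 2 = 7 moves.
That bound ignores the blocked cells. Measuring each leg by the fewest moves that actually steer around them (6→9: 2; 9→12: 5; 12→20: 2) raises the lower bound to 9.
A route of 9 moves exists: 6 → 5 → 9 → 13 → 14 → 15 → 11 → 12 → 16 → 20.
Since 9 matches that lower bound, it is optimal.

9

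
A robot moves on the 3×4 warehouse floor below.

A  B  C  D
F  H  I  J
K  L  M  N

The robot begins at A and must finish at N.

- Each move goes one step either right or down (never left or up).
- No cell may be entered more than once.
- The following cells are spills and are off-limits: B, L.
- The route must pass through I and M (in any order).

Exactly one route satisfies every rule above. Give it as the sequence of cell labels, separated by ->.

Moves only go right or down, so the column and row indices never decrease.
Route from A: down to F, 2× right (reaching I), down to M, right to N — 5 moves in all.
Check: all required cells visited.

A -> F -> H -> I -> M -> N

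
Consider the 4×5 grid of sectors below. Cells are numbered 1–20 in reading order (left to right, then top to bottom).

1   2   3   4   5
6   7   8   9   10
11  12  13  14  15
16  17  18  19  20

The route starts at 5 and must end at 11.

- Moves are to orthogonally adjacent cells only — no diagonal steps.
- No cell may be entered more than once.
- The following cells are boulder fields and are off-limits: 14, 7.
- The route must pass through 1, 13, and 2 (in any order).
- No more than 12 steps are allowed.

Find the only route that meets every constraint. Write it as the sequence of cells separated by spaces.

5 10 15 20 19 18 13 8 3 2 1 6 11

The 12-move cap with required stops at 1, 13, 2 leaves no slack for detours.
Route from 5: 3× down (reaching 20), 2× left (reaching 18), 3× up (reaching 3), 2× left (reaching 1), 2× down (reaching 11) — 12 moves in all.
Check: all required cells visited; 12 ≤ 12 moves.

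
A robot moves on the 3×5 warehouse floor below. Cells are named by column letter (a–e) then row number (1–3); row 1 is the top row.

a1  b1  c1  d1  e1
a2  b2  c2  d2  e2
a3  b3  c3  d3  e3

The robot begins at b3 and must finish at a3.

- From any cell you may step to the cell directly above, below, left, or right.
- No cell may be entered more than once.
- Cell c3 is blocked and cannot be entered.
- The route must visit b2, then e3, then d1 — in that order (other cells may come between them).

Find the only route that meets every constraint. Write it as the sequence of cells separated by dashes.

b3 - b2 - c2 - d2 - d3 - e3 - e2 - e1 - d1 - c1 - b1 - a1 - a2 - a3

The waypoints must appear in the order b2, e3, d1, with no cell reused.
Route from b3: up to b2, 2× right (reaching d2), down to d3, right to e3, 2× up (reaching e1), 4× left (reaching a1), 2× down (reaching a3) — 13 moves in all.
Check: order respected (b2 at step 1, e3 at step 5, d1 at step 8).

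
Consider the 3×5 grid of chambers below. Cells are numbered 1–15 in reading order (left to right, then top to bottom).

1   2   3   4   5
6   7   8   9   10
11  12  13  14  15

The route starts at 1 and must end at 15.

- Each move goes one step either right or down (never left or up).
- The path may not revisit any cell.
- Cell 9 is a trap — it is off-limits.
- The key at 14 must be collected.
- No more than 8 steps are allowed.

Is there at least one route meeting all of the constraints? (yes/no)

yes

One route that works: 1 → 6 → 11 → 12 → 13 → 14 → 15.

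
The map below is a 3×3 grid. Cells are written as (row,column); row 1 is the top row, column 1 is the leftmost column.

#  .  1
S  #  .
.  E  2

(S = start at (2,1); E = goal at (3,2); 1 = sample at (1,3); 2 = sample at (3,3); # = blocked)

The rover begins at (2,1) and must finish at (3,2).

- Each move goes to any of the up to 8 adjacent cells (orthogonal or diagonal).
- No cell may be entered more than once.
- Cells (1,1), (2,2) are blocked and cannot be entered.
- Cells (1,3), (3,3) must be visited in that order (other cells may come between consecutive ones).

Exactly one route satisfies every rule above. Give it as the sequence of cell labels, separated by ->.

The waypoints must appear in the order (1,3), (3,3), with no cell reused.
Route from (2,1): up-right to (1,2), right to (1,3), 2× down (reaching (3,3)), left to (3,2) — 5 moves in all.
Check: order respected (1 at step 2, 2 at step 4).

(2,1) -> (1,2) -> (1,3) -> (2,3) -> (3,3) -> (3,2)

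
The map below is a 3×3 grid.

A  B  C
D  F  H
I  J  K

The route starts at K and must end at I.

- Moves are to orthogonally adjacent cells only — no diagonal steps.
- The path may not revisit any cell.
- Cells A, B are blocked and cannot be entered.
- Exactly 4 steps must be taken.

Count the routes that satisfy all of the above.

3

Need simple routes of exactly 4 moves from K to I (Manhattan distance 2, so 1 moves are spent on a detour and 1 undoing it).
Enumerating: K H F J I | K H F D I | K J F D I.
That gives 3 routes.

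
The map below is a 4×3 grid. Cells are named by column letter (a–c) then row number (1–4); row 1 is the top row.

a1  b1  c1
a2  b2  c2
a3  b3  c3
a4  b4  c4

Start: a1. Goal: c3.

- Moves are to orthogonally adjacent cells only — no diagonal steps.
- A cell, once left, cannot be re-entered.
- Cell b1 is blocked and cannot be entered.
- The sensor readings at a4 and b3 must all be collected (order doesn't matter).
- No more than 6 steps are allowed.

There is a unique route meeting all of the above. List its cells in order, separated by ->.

a1 -> a2 -> a3 -> a4 -> b4 -> b3 -> c3

The budget equals the shortest possible length, so every move has to be on a shortest route through the required cells.
Route from a1: 3× down (reaching a4), right to b4, up to b3, right to c3 — 6 moves in all.
Check: all required cells visited; 6 ≤ 6 moves.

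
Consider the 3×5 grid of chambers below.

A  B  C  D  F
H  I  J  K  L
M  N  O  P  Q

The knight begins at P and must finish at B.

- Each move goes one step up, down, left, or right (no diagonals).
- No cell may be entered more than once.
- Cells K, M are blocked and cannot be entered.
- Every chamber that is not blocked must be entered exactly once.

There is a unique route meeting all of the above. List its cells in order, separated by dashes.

Need to visit all 13 open cells exactly once, starting at P and ending at B.
Route from P: right to Q, 2× up (reaching F), 2× left (reaching C), 2× down (reaching O), left to N, up to I, left to H, up to A, right to B — 12 moves in all.
Check: all 13 open cells covered.

P - Q - L - F - D - C - J - O - N - I - H - A - B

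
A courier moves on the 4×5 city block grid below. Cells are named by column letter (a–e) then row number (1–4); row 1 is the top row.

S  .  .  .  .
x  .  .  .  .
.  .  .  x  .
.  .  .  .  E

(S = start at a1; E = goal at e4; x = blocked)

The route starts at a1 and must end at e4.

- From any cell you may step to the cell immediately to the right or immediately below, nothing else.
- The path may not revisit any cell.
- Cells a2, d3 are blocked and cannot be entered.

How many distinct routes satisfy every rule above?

8

A right/down-only route from a1 to e4 makes exactly 3 down-moves and 4 right-moves in some order.
With no other constraints that would be C(7,3) = 35 routes.
Subtract routes through each blocked cell (inclusion–exclusion for overlaps): − through a2: 15 − through d3: 20 + through a2&d3: 8 → 8.
That gives 8 routes.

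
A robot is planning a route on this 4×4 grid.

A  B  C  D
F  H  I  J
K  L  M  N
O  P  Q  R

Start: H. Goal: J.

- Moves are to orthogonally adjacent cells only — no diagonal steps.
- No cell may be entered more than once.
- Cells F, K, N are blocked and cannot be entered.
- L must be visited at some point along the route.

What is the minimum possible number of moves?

Any route passes through L somewhere between H and J. Summing Manhattan distances along the two legs (H → L → J) gives a lower bound of 1 + 3 = 4 moves.
A route of 4 moves achieves this: H → L → M → I → J.
Since 4 matches the lower bound, it is optimal.

4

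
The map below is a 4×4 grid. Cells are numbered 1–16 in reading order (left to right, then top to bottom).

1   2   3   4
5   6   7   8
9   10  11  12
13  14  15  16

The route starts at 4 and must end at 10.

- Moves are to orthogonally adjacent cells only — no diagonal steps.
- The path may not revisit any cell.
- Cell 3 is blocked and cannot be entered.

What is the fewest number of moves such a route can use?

4

The Manhattan distance from 4 to 10 is |1−3| + |4−2| = 4, so at least 4 moves are needed.
A route of 4 moves achieves this: 4 → 8 → 12 → 11 → 10.
Since 4 matches the lower bound, it is optimal.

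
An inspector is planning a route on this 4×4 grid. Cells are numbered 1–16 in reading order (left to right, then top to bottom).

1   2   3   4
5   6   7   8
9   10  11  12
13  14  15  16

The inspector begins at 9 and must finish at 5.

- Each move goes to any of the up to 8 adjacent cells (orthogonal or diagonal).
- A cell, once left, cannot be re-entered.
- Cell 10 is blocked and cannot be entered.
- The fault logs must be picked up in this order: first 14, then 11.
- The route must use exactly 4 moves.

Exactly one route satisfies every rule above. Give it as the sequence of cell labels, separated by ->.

9 -> 14 -> 11 -> 6 -> 5

The waypoints must appear in the order 14, 11, with no cell reused.
Route from 9: down-right to 14, up-right to 11, up-left to 6, left to 5 — 4 moves in all.
Check: order respected (14 at step 1, 11 at step 2); 4 moves as required.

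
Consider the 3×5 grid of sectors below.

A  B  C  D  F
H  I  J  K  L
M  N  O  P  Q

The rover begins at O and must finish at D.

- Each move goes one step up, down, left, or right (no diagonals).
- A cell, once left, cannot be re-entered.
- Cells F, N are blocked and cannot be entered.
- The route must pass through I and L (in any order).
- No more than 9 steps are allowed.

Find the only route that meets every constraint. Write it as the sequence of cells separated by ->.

The 9-move cap with required stops at I, L leaves no slack for detours.
Route from O: right 2 to Q, up 1 to L, left 3 to I, up 1 to B, right 2 to D — 9 moves in all.
Check: all required cells visited; 9 ≤ 9 moves.

O -> P -> Q -> L -> K -> J -> I -> B -> C -> D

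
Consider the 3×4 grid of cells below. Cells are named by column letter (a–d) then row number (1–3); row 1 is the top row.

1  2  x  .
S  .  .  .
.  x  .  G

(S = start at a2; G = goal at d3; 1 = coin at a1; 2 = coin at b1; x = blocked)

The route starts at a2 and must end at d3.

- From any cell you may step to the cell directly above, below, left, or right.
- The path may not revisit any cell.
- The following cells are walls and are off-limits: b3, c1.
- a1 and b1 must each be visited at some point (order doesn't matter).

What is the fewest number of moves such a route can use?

6

Any route passes through a1 and b1 in some order between a2 and d3. Summing Manhattan distances along each leg and taking the cheapest ordering (a2 → a1 → b1 → d3) gives a lower bound of 1 + 1 + 4 = 6 moves.
A route of 6 moves achieves this: a2 → a1 → b1 → b2 → c2 → c3 → d3.
Since 6 matches the lower bound, it is optimal.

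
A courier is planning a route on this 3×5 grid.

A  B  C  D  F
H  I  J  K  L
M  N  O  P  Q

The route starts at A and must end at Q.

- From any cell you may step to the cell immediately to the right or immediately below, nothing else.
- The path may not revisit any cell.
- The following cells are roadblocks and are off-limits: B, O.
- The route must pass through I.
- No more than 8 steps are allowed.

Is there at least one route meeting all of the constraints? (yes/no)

One route that works: A → H → I → J → K → P → Q.

yes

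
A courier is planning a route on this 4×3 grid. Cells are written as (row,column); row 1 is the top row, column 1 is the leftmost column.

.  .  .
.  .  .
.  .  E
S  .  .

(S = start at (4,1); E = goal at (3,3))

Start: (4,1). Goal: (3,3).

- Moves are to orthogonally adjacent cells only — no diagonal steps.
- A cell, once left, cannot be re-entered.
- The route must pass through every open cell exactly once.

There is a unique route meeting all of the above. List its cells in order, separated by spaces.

(4,1) (3,1) (2,1) (1,1) (1,2) (1,3) (2,3) (2,2) (3,2) (4,2) (4,3) (3,3)

Need to visit all 12 open cells exactly once, starting at (4,1) and ending at (3,3).
Route from (4,1): up 3 to (1,1), right 2 to (1,3), down 1 to (2,3), left 1 to (2,2), down 2 to (4,2), right 1 to (4,3), up 1 to (3,3) — 11 moves in all.
Check: all 12 open cells covered.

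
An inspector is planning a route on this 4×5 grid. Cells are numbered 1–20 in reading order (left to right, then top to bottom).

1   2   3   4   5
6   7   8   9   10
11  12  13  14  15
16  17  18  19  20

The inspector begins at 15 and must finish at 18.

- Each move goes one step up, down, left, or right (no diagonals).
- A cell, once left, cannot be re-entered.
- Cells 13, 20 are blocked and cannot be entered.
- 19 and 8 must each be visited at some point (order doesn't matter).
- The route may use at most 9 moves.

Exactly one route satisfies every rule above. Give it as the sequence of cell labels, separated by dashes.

The 9-move cap with required stops at 19, 8 leaves no slack for detours.
Route from 15: up 2 to 5, left 2 to 3, down 1 to 8, right 1 to 9, down 2 to 19, left 1 to 18 — 9 moves in all.
Check: all required cells visited; 9 ≤ 9 moves.

15 - 10 - 5 - 4 - 3 - 8 - 9 - 14 - 19 - 18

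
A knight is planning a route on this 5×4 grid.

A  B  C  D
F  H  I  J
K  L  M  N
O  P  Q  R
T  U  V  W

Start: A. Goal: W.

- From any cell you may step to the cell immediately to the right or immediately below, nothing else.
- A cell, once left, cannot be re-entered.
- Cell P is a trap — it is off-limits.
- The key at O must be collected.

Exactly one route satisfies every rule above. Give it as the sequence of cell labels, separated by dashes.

A - F - K - O - T - U - V - W

Moves only go right or down, so the column and row indices never decrease.
Route from A: 4× down (reaching T), 3× right (reaching W) — 7 moves in all.
Check: all required cells visited.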